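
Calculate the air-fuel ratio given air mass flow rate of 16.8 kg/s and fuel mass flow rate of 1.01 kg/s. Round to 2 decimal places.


AFR = m_air / m_fuel
AFR = 16.8 / 1.01 = 16.63


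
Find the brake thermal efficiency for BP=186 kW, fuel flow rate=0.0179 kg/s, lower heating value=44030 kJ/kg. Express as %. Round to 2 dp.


eta_BTE = (BP / (mf * LHV)) * 100
Denominator = 0.0179 * 44030 = 788.1370 kW
eta_BTE = (186 / 788.1370) * 100 = 23.60%


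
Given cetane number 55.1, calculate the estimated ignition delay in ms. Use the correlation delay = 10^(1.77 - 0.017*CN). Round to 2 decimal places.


delay = 10^(1.77 - 0.017*CN)
Exponent = 1.77 - 0.017*55.1 = 0.8333
delay = 10^0.8333 = 6.81 ms


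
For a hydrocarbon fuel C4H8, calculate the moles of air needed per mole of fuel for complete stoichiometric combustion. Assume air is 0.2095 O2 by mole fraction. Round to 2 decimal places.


Balanced combustion: C4H8 + 6 O2 -> 4 CO2 + 4 H2O
O2 needed = C + H/4 = 4 + 8/4 = 6.00 moles
Air moles = O2 / 0.2095 = 6.00 / 0.2095 = 28.64 moles air


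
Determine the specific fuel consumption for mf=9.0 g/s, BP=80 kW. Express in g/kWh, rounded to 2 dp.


SFC = (mf / BP) * 3600
Rate = 9.0 / 80 = 0.112500 g/(s*kW)
SFC = 0.112500 * 3600 = 405.00 g/kWh


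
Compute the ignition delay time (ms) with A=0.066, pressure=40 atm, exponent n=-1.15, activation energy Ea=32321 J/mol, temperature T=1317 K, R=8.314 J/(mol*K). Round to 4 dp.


tau = A * P^n * exp(Ea/(R*T))
P^n = 40^(-1.15) = 0.01437577
Ea/(R*T) = 32321/(8.314*1317) = 2.951814
exp(Ea/(R*T)) = 19.140644
tau = 0.066 * 0.01437577 * 19.140644 = 0.0182 ms


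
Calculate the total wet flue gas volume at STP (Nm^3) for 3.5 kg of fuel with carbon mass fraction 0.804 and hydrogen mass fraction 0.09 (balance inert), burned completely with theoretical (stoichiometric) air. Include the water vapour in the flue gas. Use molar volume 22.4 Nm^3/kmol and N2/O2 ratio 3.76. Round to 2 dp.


Per kg fuel: CO2 = (C/12 kmol)*22.4 = (0.804/12)*22.4 = 1.50080 Nm^3
Per kg fuel: H2O = (H/2 kmol)*22.4 = (0.09/2)*22.4 = 1.00800 Nm^3
O2 needed per kg fuel = C/12 + H/4 = 0.804/12 + 0.09/4 = 0.08950000 kmol
Per kg fuel: N2 = O2*3.76*22.4 = 0.08950000*3.76*22.4 = 7.53805 Nm^3
Total per kg = 1.50080 + 1.00800 + 7.53805 = 10.04685 Nm^3
Total = 10.04685 * 3.5 = 35.16 Nm^3


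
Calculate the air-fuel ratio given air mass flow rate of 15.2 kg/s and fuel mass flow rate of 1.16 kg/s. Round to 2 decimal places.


AFR = m_air / m_fuel
AFR = 15.2 / 1.16 = 13.10


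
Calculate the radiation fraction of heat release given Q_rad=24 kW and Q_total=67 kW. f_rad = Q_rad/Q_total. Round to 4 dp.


f_rad = Q_rad / Q_total
f_rad = 24 / 67 = 0.3582


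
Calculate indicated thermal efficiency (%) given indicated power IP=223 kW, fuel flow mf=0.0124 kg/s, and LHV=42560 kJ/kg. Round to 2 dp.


eta_ith = (IP / (mf * LHV)) * 100
Denominator = 0.0124 * 42560 = 527.7440 kW
eta_ith = (223 / 527.7440) * 100 = 42.26%


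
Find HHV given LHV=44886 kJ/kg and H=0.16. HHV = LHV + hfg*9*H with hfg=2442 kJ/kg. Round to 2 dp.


HHV = LHV + hfg * 9 * H
Water addition = 2442 * 9 * 0.16 = 3516.480 kJ/kg
HHV = 44886 + 3516.480 = 48402.48 kJ/kg


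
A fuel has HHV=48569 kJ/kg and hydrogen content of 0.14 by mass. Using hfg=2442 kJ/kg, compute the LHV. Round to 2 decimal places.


LHV = HHV - hfg * 9 * H
Water correction = 2442 * 9 * 0.14 = 3076.920 kJ/kg
LHV = 48569 - 3076.920 = 45492.08 kJ/kg


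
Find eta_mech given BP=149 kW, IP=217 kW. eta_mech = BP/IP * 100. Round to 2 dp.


eta_mech = (BP / IP) * 100
Ratio = 149 / 217 = 0.6866
eta_mech = 0.6866 * 100 = 68.66%


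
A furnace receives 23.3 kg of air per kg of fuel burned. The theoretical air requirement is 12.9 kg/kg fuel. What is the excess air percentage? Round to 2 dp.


Excess air = actual - stoichiometric = 23.3 - 12.9 = 10.40 kg/kg fuel
Excess air % = (excess / stoich) * 100 = (10.40 / 12.9) * 100 = 80.62%


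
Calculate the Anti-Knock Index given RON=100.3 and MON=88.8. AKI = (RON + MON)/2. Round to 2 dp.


AKI = (RON + MON) / 2
AKI = (100.3 + 88.8) / 2
AKI = 189.1 / 2 = 94.55


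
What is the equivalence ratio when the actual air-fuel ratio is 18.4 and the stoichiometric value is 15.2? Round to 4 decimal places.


phi = AFR_stoich / AFR_actual
phi = 15.2 / 18.4 = 0.8261


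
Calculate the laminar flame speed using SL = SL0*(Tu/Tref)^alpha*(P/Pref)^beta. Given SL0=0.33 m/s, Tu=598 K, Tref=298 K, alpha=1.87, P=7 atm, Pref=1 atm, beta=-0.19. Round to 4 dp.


SL = SL0 * (Tu/Tref)^alpha * (P/Pref)^beta
T ratio = 598/298 = 2.00671141
(T ratio)^alpha = 2.00671141^1.87 = 3.678297
(P/Pref)^beta = 7^(-0.19) = 0.690926
SL = 0.33 * 3.678297 * 0.690926 = 0.8387 m/s


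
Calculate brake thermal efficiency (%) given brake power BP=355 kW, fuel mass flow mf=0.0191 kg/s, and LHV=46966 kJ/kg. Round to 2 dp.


eta_BTE = (BP / (mf * LHV)) * 100
Denominator = 0.0191 * 46966 = 897.0506 kW
eta_BTE = (355 / 897.0506) * 100 = 39.57%


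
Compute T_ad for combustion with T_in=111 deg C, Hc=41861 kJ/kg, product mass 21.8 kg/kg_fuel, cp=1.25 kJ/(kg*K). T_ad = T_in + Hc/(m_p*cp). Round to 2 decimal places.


T_ad = T_in + Hc / (m_p * cp)
Denominator = 21.8 * 1.25 = 27.2500
Temperature rise = 41861 / 27.2500 = 1536.18 K
T_ad = 111 + 1536.18 = 1647.18 deg C


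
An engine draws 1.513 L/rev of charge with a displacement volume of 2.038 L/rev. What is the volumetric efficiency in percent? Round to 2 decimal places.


eta_v = (V_actual / V_disp) * 100
Ratio = 1.513 / 2.038 = 0.7424
eta_v = 0.7424 * 100 = 74.24%


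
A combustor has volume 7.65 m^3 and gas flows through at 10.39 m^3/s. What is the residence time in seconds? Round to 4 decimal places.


tau = V / Q_flow
tau = 7.65 / 10.39 = 0.7363 s


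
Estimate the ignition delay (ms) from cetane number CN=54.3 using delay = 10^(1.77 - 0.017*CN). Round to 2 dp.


delay = 10^(1.77 - 0.017*CN)
Exponent = 1.77 - 0.017*54.3 = 0.8469
delay = 10^0.8469 = 7.03 ms


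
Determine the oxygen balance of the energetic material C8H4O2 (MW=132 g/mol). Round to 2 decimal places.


OB = -1600 * (2C + H/2 - O) / MW
Inner = 2*8 + 4/2 - 2 = 16.00
OB = -1600 * 16.00 / 132 = -193.94%


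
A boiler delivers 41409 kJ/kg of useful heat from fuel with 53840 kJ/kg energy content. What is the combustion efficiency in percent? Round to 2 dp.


Efficiency = (Q_useful / Q_fuel) * 100
Efficiency = (41409 / 53840) * 100
Efficiency = 0.7691 * 100 = 76.91%


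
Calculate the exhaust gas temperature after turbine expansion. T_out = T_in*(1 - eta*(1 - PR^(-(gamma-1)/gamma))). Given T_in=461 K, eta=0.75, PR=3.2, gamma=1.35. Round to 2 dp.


T_out = T_in * (1 - eta * (1 - PR^(-(gamma-1)/gamma)))
Exponent = -(1.35-1)/1.35 = -0.25925926
PR^exp = 3.2^(-0.25925926) = 0.73966521
Factor = 1 - 0.75*(1 - 0.73966521) = 0.80474891
T_out = 461 * 0.80474891 = 370.99 K


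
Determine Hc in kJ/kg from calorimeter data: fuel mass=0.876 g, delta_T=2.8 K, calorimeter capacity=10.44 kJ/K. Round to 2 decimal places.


Hc = C_cal * delta_T / m_fuel
Q_released = 10.44 * 2.8 = 29.2320 kJ
m_fuel = 0.876 g = 0.876/1000 kg = 0.000876 kg
Hc = 29.2320 / 0.000876 = 33369.86 kJ/kg


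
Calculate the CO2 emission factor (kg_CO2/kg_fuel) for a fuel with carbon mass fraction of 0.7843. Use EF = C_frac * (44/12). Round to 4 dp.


EF = C_frac * (M_CO2 / M_C)
EF = 0.7843 * (44/12)
EF = 0.7843 * 3.666667 = 2.8758 kg_CO2/kg_fuel


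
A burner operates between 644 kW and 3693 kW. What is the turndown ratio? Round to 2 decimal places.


TDR = Q_max / Q_min
TDR = 3693 / 644 = 5.73


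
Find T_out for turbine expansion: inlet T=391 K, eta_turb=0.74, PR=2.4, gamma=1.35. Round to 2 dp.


T_out = T_in * (1 - eta * (1 - PR^(-(gamma-1)/gamma)))
Exponent = -(1.35-1)/1.35 = -0.25925926
PR^exp = 2.4^(-0.25925926) = 0.79694200
Factor = 1 - 0.74*(1 - 0.79694200) = 0.84973708
T_out = 391 * 0.84973708 = 332.25 K


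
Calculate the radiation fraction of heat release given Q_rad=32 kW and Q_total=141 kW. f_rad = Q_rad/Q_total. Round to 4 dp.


f_rad = Q_rad / Q_total
f_rad = 32 / 141 = 0.2270


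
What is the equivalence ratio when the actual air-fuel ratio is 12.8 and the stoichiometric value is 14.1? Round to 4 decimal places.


phi = AFR_stoich / AFR_actual
phi = 14.1 / 12.8 = 1.1016


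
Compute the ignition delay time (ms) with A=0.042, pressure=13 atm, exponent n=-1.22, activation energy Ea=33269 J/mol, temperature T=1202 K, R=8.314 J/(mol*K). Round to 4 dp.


tau = A * P^n * exp(Ea/(R*T))
P^n = 13^(-1.22) = 0.04375111
Ea/(R*T) = 33269/(8.314*1202) = 3.329088
exp(Ea/(R*T)) = 27.912870
tau = 0.042 * 0.04375111 * 27.912870 = 0.0513 ms


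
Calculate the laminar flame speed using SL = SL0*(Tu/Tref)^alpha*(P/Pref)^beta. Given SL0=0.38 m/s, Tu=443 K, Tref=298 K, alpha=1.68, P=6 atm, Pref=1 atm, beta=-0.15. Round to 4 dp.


SL = SL0 * (Tu/Tref)^alpha * (P/Pref)^beta
T ratio = 443/298 = 1.48657718
(T ratio)^alpha = 1.48657718^1.68 = 1.946592
(P/Pref)^beta = 6^(-0.15) = 0.764324
SL = 0.38 * 1.946592 * 0.764324 = 0.5654 m/s


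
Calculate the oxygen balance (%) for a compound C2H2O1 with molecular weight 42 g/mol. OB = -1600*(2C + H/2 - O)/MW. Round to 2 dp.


OB = -1600 * (2C + H/2 - O) / MW
Inner = 2*2 + 2/2 - 1 = 4.00
OB = -1600 * 4.00 / 42 = -152.38%


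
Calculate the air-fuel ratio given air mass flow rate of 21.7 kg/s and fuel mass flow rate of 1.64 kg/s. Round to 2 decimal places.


AFR = m_air / m_fuel
AFR = 21.7 / 1.64 = 13.23


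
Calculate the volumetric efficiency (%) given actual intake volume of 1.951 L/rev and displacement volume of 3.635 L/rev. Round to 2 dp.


eta_v = (V_actual / V_disp) * 100
Ratio = 1.951 / 3.635 = 0.5367
eta_v = 0.5367 * 100 = 53.67%


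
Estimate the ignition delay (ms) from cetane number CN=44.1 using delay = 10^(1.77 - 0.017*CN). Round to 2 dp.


delay = 10^(1.77 - 0.017*CN)
Exponent = 1.77 - 0.017*44.1 = 1.0203
delay = 10^1.0203 = 10.48 ms


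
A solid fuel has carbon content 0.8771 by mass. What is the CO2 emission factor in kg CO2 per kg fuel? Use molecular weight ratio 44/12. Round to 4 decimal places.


EF = C_frac * (M_CO2 / M_C)
EF = 0.8771 * (44/12)
EF = 0.8771 * 3.666667 = 3.2160 kg_CO2/kg_fuel


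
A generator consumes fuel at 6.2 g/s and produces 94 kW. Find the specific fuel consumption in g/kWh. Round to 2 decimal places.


SFC = (mf / BP) * 3600
Rate = 6.2 / 94 = 0.065957 g/(s*kW)
SFC = 0.065957 * 3600 = 237.45 g/kWh


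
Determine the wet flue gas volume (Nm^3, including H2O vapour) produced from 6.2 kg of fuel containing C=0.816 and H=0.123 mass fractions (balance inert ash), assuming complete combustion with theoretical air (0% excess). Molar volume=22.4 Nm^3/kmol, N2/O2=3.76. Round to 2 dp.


Per kg fuel: CO2 = (C/12 kmol)*22.4 = (0.816/12)*22.4 = 1.52320 Nm^3
Per kg fuel: H2O = (H/2 kmol)*22.4 = (0.123/2)*22.4 = 1.37760 Nm^3
O2 needed per kg fuel = C/12 + H/4 = 0.816/12 + 0.123/4 = 0.09875000 kmol
Per kg fuel: N2 = O2*3.76*22.4 = 0.09875000*3.76*22.4 = 8.31712 Nm^3
Total per kg = 1.52320 + 1.37760 + 8.31712 = 11.21792 Nm^3
Total = 11.21792 * 6.2 = 69.55 Nm^3


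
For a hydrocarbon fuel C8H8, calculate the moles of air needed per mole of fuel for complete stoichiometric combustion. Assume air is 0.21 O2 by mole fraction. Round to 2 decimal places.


Balanced combustion: C8H8 + 10 O2 -> 8 CO2 + 4 H2O
O2 needed = C + H/4 = 8 + 8/4 = 10.00 moles
Air moles = O2 / 0.21 = 10.00 / 0.21 = 47.62 moles air


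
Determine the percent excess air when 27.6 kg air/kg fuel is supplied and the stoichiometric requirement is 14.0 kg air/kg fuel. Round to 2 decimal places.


Excess air = actual - stoichiometric = 27.6 - 14.0 = 13.60 kg/kg fuel
Excess air % = (excess / stoich) * 100 = (13.60 / 14.0) * 100 = 97.14%


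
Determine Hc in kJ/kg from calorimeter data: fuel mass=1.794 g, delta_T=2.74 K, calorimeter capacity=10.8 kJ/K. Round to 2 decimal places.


Hc = C_cal * delta_T / m_fuel
Q_released = 10.8 * 2.74 = 29.5920 kJ
m_fuel = 1.794 g = 1.794/1000 kg = 0.001794 kg
Hc = 29.5920 / 0.001794 = 16494.98 kJ/kg


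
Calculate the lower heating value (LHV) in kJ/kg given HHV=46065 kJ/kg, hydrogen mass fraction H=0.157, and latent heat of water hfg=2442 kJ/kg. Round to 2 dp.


LHV = HHV - hfg * 9 * H
Water correction = 2442 * 9 * 0.157 = 3450.546 kJ/kg
LHV = 46065 - 3450.546 = 42614.45 kJ/kg


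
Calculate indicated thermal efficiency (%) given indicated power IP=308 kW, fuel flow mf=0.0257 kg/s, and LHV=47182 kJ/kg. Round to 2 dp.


eta_ith = (IP / (mf * LHV)) * 100
Denominator = 0.0257 * 47182 = 1212.5774 kW
eta_ith = (308 / 1212.5774) * 100 = 25.40%


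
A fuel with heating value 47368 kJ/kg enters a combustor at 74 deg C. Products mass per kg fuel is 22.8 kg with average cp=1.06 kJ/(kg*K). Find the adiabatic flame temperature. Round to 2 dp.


T_ad = T_in + Hc / (m_p * cp)
Denominator = 22.8 * 1.06 = 24.1680
Temperature rise = 47368 / 24.1680 = 1959.95 K
T_ad = 74 + 1959.95 = 2033.95 deg C


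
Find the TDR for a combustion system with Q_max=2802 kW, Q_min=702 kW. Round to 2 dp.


TDR = Q_max / Q_min
TDR = 2802 / 702 = 3.99


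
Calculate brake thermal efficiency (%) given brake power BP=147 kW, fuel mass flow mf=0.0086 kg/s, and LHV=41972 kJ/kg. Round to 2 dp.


eta_BTE = (BP / (mf * LHV)) * 100
Denominator = 0.0086 * 41972 = 360.9592 kW
eta_BTE = (147 / 360.9592) * 100 = 40.72%


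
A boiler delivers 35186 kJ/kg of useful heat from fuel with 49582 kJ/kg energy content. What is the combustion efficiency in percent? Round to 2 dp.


Efficiency = (Q_useful / Q_fuel) * 100
Efficiency = (35186 / 49582) * 100
Efficiency = 0.7097 * 100 = 70.97%


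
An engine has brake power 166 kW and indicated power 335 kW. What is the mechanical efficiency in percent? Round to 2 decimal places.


eta_mech = (BP / IP) * 100
Ratio = 166 / 335 = 0.4955
eta_mech = 0.4955 * 100 = 49.55%


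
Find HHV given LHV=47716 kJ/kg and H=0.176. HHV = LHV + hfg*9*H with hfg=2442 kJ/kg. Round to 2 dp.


HHV = LHV + hfg * 9 * H
Water addition = 2442 * 9 * 0.176 = 3868.128 kJ/kg
HHV = 47716 + 3868.128 = 51584.13 kJ/kg


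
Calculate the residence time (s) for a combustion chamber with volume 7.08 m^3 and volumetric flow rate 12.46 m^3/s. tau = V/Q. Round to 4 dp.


tau = V / Q_flow
tau = 7.08 / 12.46 = 0.5682 s


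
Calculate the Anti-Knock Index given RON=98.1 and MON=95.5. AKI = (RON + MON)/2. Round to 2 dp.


AKI = (RON + MON) / 2
AKI = (98.1 + 95.5) / 2
AKI = 193.6 / 2 = 96.80


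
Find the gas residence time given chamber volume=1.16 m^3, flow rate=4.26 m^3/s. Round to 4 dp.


tau = V / Q_flow
tau = 1.16 / 4.26 = 0.2723 s


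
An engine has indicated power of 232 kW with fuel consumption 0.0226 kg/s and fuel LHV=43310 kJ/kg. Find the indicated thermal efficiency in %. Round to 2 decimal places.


eta_ith = (IP / (mf * LHV)) * 100
Denominator = 0.0226 * 43310 = 978.8060 kW
eta_ith = (232 / 978.8060) * 100 = 23.70%


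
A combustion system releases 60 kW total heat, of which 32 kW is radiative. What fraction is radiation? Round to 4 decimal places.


f_rad = Q_rad / Q_total
f_rad = 32 / 60 = 0.5333


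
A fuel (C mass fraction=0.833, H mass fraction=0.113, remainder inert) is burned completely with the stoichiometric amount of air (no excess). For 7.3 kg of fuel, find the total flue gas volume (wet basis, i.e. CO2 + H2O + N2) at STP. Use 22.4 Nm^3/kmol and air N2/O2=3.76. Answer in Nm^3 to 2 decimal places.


Per kg fuel: CO2 = (C/12 kmol)*22.4 = (0.833/12)*22.4 = 1.55493 Nm^3
Per kg fuel: H2O = (H/2 kmol)*22.4 = (0.113/2)*22.4 = 1.26560 Nm^3
O2 needed per kg fuel = C/12 + H/4 = 0.833/12 + 0.113/4 = 0.09766667 kmol
Per kg fuel: N2 = O2*3.76*22.4 = 0.09766667*3.76*22.4 = 8.22588 Nm^3
Total per kg = 1.55493 + 1.26560 + 8.22588 = 11.04641 Nm^3
Total = 11.04641 * 7.3 = 80.64 Nm^3


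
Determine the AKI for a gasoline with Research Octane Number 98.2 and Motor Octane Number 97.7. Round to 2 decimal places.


AKI = (RON + MON) / 2
AKI = (98.2 + 97.7) / 2
AKI = 195.9 / 2 = 97.95


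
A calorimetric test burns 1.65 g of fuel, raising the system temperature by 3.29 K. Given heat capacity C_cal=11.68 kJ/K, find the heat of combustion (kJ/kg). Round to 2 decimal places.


Hc = C_cal * delta_T / m_fuel
Q_released = 11.68 * 3.29 = 38.4272 kJ
m_fuel = 1.65 g = 1.65/1000 kg = 0.001650 kg
Hc = 38.4272 / 0.001650 = 23289.21 kJ/kg


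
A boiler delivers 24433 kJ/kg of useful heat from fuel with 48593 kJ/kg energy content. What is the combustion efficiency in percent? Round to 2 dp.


Efficiency = (Q_useful / Q_fuel) * 100
Efficiency = (24433 / 48593) * 100
Efficiency = 0.5028 * 100 = 50.28%


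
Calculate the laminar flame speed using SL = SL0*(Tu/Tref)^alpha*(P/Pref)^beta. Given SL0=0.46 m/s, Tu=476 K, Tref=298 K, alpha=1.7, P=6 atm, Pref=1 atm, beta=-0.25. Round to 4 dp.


SL = SL0 * (Tu/Tref)^alpha * (P/Pref)^beta
T ratio = 476/298 = 1.59731544
(T ratio)^alpha = 1.59731544^1.7 = 2.216992
(P/Pref)^beta = 6^(-0.25) = 0.638943
SL = 0.46 * 2.216992 * 0.638943 = 0.6516 m/s


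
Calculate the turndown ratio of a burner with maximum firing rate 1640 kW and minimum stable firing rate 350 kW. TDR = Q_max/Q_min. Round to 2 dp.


TDR = Q_max / Q_min
TDR = 1640 / 350 = 4.69


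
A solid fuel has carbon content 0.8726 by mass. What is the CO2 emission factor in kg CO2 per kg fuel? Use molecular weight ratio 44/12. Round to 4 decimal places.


EF = C_frac * (M_CO2 / M_C)
EF = 0.8726 * (44/12)
EF = 0.8726 * 3.666667 = 3.1995 kg_CO2/kg_fuel


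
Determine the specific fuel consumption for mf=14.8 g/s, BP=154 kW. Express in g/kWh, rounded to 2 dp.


SFC = (mf / BP) * 3600
Rate = 14.8 / 154 = 0.096104 g/(s*kW)
SFC = 0.096104 * 3600 = 345.97 g/kWh


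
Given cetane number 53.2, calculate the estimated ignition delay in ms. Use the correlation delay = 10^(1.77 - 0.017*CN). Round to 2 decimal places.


delay = 10^(1.77 - 0.017*CN)
Exponent = 1.77 - 0.017*53.2 = 0.8656
delay = 10^0.8656 = 7.34 ms


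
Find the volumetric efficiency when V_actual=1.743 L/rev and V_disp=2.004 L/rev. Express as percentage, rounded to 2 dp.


eta_v = (V_actual / V_disp) * 100
Ratio = 1.743 / 2.004 = 0.8698
eta_v = 0.8698 * 100 = 86.98%


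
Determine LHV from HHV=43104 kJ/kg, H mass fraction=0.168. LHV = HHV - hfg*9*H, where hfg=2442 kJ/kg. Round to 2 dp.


LHV = HHV - hfg * 9 * H
Water correction = 2442 * 9 * 0.168 = 3692.304 kJ/kg
LHV = 43104 - 3692.304 = 39411.70 kJ/kg


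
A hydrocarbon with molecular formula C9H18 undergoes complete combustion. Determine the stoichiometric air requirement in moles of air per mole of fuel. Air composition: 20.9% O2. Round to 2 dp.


Balanced combustion: C9H18 + 13.5 O2 -> 9 CO2 + 9 H2O
O2 needed = C + H/4 = 9 + 18/4 = 13.50 moles
Air moles = O2 / 0.209 = 13.50 / 0.209 = 64.59 moles air


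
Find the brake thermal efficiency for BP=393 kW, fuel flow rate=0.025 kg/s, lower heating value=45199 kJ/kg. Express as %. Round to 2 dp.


eta_BTE = (BP / (mf * LHV)) * 100
Denominator = 0.025 * 45199 = 1129.9750 kW
eta_BTE = (393 / 1129.9750) * 100 = 34.78%


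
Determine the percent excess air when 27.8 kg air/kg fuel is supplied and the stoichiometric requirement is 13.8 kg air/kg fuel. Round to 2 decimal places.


Excess air = actual - stoichiometric = 27.8 - 13.8 = 14.00 kg/kg fuel
Excess air % = (excess / stoich) * 100 = (14.00 / 13.8) * 100 = 101.45%


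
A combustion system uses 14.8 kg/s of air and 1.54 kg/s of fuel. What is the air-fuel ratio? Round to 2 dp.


AFR = m_air / m_fuel
AFR = 14.8 / 1.54 = 9.61


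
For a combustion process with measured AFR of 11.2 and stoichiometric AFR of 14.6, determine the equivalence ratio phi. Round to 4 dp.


phi = AFR_stoich / AFR_actual
phi = 14.6 / 11.2 = 1.3036


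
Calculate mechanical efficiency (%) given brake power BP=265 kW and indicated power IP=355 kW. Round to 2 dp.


eta_mech = (BP / IP) * 100
Ratio = 265 / 355 = 0.7465
eta_mech = 0.7465 * 100 = 74.65%


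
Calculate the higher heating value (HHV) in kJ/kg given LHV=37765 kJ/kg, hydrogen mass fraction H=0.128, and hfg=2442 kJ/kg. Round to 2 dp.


HHV = LHV + hfg * 9 * H
Water addition = 2442 * 9 * 0.128 = 2813.184 kJ/kg
HHV = 37765 + 2813.184 = 40578.18 kJ/kg


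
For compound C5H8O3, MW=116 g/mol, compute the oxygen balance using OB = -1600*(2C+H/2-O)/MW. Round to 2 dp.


OB = -1600 * (2C + H/2 - O) / MW
Inner = 2*5 + 8/2 - 3 = 11.00
OB = -1600 * 11.00 / 116 = -151.72%


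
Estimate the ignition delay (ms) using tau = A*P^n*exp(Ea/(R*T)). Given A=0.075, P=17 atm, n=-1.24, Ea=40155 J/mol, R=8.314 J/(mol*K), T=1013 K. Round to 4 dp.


tau = A * P^n * exp(Ea/(R*T))
P^n = 17^(-1.24) = 0.02980186
Ea/(R*T) = 40155/(8.314*1013) = 4.767823
exp(Ea/(R*T)) = 117.662863
tau = 0.075 * 0.02980186 * 117.662863 = 0.2630 ms


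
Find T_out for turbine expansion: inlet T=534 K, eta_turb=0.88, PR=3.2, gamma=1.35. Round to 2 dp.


T_out = T_in * (1 - eta * (1 - PR^(-(gamma-1)/gamma)))
Exponent = -(1.35-1)/1.35 = -0.25925926
PR^exp = 3.2^(-0.25925926) = 0.73966521
Factor = 1 - 0.88*(1 - 0.73966521) = 0.77090538
T_out = 534 * 0.77090538 = 411.66 K


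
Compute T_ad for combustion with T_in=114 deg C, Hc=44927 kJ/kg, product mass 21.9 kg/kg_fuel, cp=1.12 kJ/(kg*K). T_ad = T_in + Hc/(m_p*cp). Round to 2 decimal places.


T_ad = T_in + Hc / (m_p * cp)
Denominator = 21.9 * 1.12 = 24.5280
Temperature rise = 44927 / 24.5280 = 1831.66 K
T_ad = 114 + 1831.66 = 1945.66 deg C


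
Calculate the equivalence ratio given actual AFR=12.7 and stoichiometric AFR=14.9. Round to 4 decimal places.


phi = AFR_stoich / AFR_actual
phi = 14.9 / 12.7 = 1.1732


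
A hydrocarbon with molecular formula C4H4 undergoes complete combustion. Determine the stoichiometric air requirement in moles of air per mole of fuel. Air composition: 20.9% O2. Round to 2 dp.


Balanced combustion: C4H4 + 5 O2 -> 4 CO2 + 2 H2O
O2 needed = C + H/4 = 4 + 4/4 = 5.00 moles
Air moles = O2 / 0.209 = 5.00 / 0.209 = 23.92 moles air


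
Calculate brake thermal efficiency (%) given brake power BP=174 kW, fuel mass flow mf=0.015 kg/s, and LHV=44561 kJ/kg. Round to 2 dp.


eta_BTE = (BP / (mf * LHV)) * 100
Denominator = 0.015 * 44561 = 668.4150 kW
eta_BTE = (174 / 668.4150) * 100 = 26.03%


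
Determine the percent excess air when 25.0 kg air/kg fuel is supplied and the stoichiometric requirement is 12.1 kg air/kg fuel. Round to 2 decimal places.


Excess air = actual - stoichiometric = 25.0 - 12.1 = 12.90 kg/kg fuel
Excess air % = (excess / stoich) * 100 = (12.90 / 12.1) * 100 = 106.61%


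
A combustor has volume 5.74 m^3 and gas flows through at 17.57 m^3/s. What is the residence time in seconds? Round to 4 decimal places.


tau = V / Q_flow
tau = 5.74 / 17.57 = 0.3267 s


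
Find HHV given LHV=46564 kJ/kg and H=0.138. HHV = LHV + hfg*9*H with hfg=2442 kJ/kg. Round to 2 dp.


HHV = LHV + hfg * 9 * H
Water addition = 2442 * 9 * 0.138 = 3032.964 kJ/kg
HHV = 46564 + 3032.964 = 49596.96 kJ/kg


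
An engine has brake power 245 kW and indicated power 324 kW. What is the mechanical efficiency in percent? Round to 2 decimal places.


eta_mech = (BP / IP) * 100
Ratio = 245 / 324 = 0.7562
eta_mech = 0.7562 * 100 = 75.62%


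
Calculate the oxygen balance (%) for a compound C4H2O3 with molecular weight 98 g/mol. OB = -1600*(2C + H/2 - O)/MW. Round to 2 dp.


OB = -1600 * (2C + H/2 - O) / MW
Inner = 2*4 + 2/2 - 3 = 6.00
OB = -1600 * 6.00 / 98 = -97.96%


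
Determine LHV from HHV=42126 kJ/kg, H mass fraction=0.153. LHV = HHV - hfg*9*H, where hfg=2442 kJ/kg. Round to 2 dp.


LHV = HHV - hfg * 9 * H
Water correction = 2442 * 9 * 0.153 = 3362.634 kJ/kg
LHV = 42126 - 3362.634 = 38763.37 kJ/kg


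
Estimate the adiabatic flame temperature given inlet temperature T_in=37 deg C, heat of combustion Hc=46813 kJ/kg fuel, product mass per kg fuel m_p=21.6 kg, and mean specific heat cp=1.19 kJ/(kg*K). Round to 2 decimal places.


T_ad = T_in + Hc / (m_p * cp)
Denominator = 21.6 * 1.19 = 25.7040
Temperature rise = 46813 / 25.7040 = 1821.23 K
T_ad = 37 + 1821.23 = 1858.23 deg C


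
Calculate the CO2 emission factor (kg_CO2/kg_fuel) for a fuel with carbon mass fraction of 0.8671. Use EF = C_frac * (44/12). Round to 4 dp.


EF = C_frac * (M_CO2 / M_C)
EF = 0.8671 * (44/12)
EF = 0.8671 * 3.666667 = 3.1794 kg_CO2/kg_fuel


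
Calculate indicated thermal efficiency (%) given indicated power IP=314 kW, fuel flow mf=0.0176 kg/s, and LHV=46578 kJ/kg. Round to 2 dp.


eta_ith = (IP / (mf * LHV)) * 100
Denominator = 0.0176 * 46578 = 819.7728 kW
eta_ith = (314 / 819.7728) * 100 = 38.30%


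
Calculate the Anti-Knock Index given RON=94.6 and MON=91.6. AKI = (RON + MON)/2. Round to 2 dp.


AKI = (RON + MON) / 2
AKI = (94.6 + 91.6) / 2
AKI = 186.2 / 2 = 93.10


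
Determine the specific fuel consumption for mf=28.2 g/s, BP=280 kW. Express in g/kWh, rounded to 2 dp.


SFC = (mf / BP) * 3600
Rate = 28.2 / 280 = 0.100714 g/(s*kW)
SFC = 0.100714 * 3600 = 362.57 g/kWh


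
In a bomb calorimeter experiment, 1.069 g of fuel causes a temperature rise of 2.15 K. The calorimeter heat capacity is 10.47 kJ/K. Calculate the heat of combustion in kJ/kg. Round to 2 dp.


Hc = C_cal * delta_T / m_fuel
Q_released = 10.47 * 2.15 = 22.5105 kJ
m_fuel = 1.069 g = 1.069/1000 kg = 0.001069 kg
Hc = 22.5105 / 0.001069 = 21057.53 kJ/kg


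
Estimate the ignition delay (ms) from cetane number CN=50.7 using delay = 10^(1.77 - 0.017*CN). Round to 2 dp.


delay = 10^(1.77 - 0.017*CN)
Exponent = 1.77 - 0.017*50.7 = 0.9081
delay = 10^0.9081 = 8.09 ms


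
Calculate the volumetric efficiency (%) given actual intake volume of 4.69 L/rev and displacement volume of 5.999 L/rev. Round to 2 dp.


eta_v = (V_actual / V_disp) * 100
Ratio = 4.69 / 5.999 = 0.7818
eta_v = 0.7818 * 100 = 78.18%


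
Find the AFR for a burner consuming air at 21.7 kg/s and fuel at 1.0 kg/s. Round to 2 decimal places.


AFR = m_air / m_fuel
AFR = 21.7 / 1.0 = 21.70


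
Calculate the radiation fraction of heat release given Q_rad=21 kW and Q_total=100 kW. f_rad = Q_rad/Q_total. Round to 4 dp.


f_rad = Q_rad / Q_total
f_rad = 21 / 100 = 0.2100


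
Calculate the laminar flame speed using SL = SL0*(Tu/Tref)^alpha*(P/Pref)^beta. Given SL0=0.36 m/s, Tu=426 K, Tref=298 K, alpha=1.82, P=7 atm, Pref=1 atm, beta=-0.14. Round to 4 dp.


SL = SL0 * (Tu/Tref)^alpha * (P/Pref)^beta
T ratio = 426/298 = 1.42953020
(T ratio)^alpha = 1.42953020^1.82 = 1.916249
(P/Pref)^beta = 7^(-0.14) = 0.761529
SL = 0.36 * 1.916249 * 0.761529 = 0.5253 m/s


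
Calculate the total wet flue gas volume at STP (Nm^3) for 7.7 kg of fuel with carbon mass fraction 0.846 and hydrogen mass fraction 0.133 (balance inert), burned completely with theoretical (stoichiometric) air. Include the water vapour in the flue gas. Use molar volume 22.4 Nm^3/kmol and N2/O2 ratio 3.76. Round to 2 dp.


Per kg fuel: CO2 = (C/12 kmol)*22.4 = (0.846/12)*22.4 = 1.57920 Nm^3
Per kg fuel: H2O = (H/2 kmol)*22.4 = (0.133/2)*22.4 = 1.48960 Nm^3
O2 needed per kg fuel = C/12 + H/4 = 0.846/12 + 0.133/4 = 0.10375000 kmol
Per kg fuel: N2 = O2*3.76*22.4 = 0.10375000*3.76*22.4 = 8.73824 Nm^3
Total per kg = 1.57920 + 1.48960 + 8.73824 = 11.80704 Nm^3
Total = 11.80704 * 7.7 = 90.91 Nm^3


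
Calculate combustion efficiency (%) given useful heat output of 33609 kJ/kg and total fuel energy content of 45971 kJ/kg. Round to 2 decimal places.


Efficiency = (Q_useful / Q_fuel) * 100
Efficiency = (33609 / 45971) * 100
Efficiency = 0.7311 * 100 = 73.11%


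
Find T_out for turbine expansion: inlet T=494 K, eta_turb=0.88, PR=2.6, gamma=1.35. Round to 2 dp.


T_out = T_in * (1 - eta * (1 - PR^(-(gamma-1)/gamma)))
Exponent = -(1.35-1)/1.35 = -0.25925926
PR^exp = 2.6^(-0.25925926) = 0.78057442
Factor = 1 - 0.88*(1 - 0.78057442) = 0.80690549
T_out = 494 * 0.80690549 = 398.61 K


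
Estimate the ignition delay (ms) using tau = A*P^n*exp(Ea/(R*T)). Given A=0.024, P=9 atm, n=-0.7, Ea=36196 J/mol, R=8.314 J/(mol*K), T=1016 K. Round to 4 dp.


tau = A * P^n * exp(Ea/(R*T))
P^n = 9^(-0.7) = 0.21479800
Ea/(R*T) = 36196/(8.314*1016) = 4.285059
exp(Ea/(R*T)) = 72.606863
tau = 0.024 * 0.21479800 * 72.606863 = 0.3743 ms


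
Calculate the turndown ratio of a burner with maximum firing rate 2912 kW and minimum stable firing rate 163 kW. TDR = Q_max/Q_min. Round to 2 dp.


TDR = Q_max / Q_min
TDR = 2912 / 163 = 17.87


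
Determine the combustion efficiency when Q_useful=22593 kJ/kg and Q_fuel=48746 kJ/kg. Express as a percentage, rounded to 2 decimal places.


Efficiency = (Q_useful / Q_fuel) * 100
Efficiency = (22593 / 48746) * 100
Efficiency = 0.4635 * 100 = 46.35%


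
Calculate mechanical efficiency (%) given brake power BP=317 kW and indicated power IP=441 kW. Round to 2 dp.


eta_mech = (BP / IP) * 100
Ratio = 317 / 441 = 0.7188
eta_mech = 0.7188 * 100 = 71.88%


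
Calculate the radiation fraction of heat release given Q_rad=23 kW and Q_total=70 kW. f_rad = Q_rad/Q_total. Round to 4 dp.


f_rad = Q_rad / Q_total
f_rad = 23 / 70 = 0.3286


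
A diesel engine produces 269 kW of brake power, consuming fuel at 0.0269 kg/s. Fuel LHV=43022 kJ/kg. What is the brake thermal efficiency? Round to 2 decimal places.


eta_BTE = (BP / (mf * LHV)) * 100
Denominator = 0.0269 * 43022 = 1157.2918 kW
eta_BTE = (269 / 1157.2918) * 100 = 23.24%


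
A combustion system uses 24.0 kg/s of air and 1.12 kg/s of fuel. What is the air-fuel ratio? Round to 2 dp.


AFR = m_air / m_fuel
AFR = 24.0 / 1.12 = 21.43


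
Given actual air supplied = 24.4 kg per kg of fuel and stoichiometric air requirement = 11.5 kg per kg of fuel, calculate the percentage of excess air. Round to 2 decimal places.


Excess air = actual - stoichiometric = 24.4 - 11.5 = 12.90 kg/kg fuel
Excess air % = (excess / stoich) * 100 = (12.90 / 11.5) * 100 = 112.17%


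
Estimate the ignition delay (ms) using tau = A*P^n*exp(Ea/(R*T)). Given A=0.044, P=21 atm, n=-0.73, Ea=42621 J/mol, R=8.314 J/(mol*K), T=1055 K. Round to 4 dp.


tau = A * P^n * exp(Ea/(R*T))
P^n = 21^(-0.73) = 0.10833778
Ea/(R*T) = 42621/(8.314*1055) = 4.859160
exp(Ea/(R*T)) = 128.915804
tau = 0.044 * 0.10833778 * 128.915804 = 0.6145 ms


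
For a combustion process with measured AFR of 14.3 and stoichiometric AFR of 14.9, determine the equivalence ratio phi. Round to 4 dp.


phi = AFR_stoich / AFR_actual
phi = 14.9 / 14.3 = 1.0420


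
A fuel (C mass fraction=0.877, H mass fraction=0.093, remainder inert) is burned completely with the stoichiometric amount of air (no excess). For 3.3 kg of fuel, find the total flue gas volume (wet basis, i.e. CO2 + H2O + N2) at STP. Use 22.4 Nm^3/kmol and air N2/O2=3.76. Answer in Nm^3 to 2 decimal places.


Per kg fuel: CO2 = (C/12 kmol)*22.4 = (0.877/12)*22.4 = 1.63707 Nm^3
Per kg fuel: H2O = (H/2 kmol)*22.4 = (0.093/2)*22.4 = 1.04160 Nm^3
O2 needed per kg fuel = C/12 + H/4 = 0.877/12 + 0.093/4 = 0.09633333 kmol
Per kg fuel: N2 = O2*3.76*22.4 = 0.09633333*3.76*22.4 = 8.11358 Nm^3
Total per kg = 1.63707 + 1.04160 + 8.11358 = 10.79225 Nm^3
Total = 10.79225 * 3.3 = 35.61 Nm^3


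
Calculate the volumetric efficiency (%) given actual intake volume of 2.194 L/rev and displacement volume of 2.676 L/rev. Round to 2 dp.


eta_v = (V_actual / V_disp) * 100
Ratio = 2.194 / 2.676 = 0.8199
eta_v = 0.8199 * 100 = 81.99%


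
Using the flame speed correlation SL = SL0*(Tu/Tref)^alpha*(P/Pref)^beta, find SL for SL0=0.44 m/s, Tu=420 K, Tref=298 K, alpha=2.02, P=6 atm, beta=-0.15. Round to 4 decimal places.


SL = SL0 * (Tu/Tref)^alpha * (P/Pref)^beta
T ratio = 420/298 = 1.40939597
(T ratio)^alpha = 1.40939597^2.02 = 2.000077
(P/Pref)^beta = 6^(-0.15) = 0.764324
SL = 0.44 * 2.000077 * 0.764324 = 0.6726 m/s


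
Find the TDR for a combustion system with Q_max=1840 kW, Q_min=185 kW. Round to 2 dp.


TDR = Q_max / Q_min
TDR = 1840 / 185 = 9.95


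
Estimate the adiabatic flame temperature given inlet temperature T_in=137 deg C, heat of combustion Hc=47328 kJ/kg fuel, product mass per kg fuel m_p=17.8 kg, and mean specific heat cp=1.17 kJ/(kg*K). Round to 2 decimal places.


T_ad = T_in + Hc / (m_p * cp)
Denominator = 17.8 * 1.17 = 20.8260
Temperature rise = 47328 / 20.8260 = 2272.54 K
T_ad = 137 + 2272.54 = 2409.54 deg C


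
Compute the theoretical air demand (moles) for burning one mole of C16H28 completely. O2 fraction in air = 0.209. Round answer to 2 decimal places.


Balanced combustion: C16H28 + 23 O2 -> 16 CO2 + 14 H2O
O2 needed = C + H/4 = 16 + 28/4 = 23.00 moles
Air moles = O2 / 0.209 = 23.00 / 0.209 = 110.05 moles air


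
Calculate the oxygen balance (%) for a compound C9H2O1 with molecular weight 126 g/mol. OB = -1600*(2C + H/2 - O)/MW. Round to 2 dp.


OB = -1600 * (2C + H/2 - O) / MW
Inner = 2*9 + 2/2 - 1 = 18.00
OB = -1600 * 18.00 / 126 = -228.57%


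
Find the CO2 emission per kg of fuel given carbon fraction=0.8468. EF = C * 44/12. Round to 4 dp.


EF = C_frac * (M_CO2 / M_C)
EF = 0.8468 * (44/12)
EF = 0.8468 * 3.666667 = 3.1049 kg_CO2/kg_fuel


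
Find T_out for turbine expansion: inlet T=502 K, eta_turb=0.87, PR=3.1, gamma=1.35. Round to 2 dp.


T_out = T_in * (1 - eta * (1 - PR^(-(gamma-1)/gamma)))
Exponent = -(1.35-1)/1.35 = -0.25925926
PR^exp = 3.1^(-0.25925926) = 0.74577862
Factor = 1 - 0.87*(1 - 0.74577862) = 0.77882740
T_out = 502 * 0.77882740 = 390.97 K


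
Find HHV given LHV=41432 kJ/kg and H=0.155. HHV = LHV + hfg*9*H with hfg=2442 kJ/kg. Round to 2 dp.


HHV = LHV + hfg * 9 * H
Water addition = 2442 * 9 * 0.155 = 3406.590 kJ/kg
HHV = 41432 + 3406.590 = 44838.59 kJ/kg


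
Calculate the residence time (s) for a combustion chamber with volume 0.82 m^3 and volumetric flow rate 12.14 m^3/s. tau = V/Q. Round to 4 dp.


tau = V / Q_flow
tau = 0.82 / 12.14 = 0.0675 s


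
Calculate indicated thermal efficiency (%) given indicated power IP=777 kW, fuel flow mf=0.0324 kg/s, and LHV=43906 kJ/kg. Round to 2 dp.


eta_ith = (IP / (mf * LHV)) * 100
Denominator = 0.0324 * 43906 = 1422.5544 kW
eta_ith = (777 / 1422.5544) * 100 = 54.62%


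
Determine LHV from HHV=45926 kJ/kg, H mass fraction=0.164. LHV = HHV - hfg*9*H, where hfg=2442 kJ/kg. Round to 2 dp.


LHV = HHV - hfg * 9 * H
Water correction = 2442 * 9 * 0.164 = 3604.392 kJ/kg
LHV = 45926 - 3604.392 = 42321.61 kJ/kg


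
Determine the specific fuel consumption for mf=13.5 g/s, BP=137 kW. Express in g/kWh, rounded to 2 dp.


SFC = (mf / BP) * 3600
Rate = 13.5 / 137 = 0.098540 g/(s*kW)
SFC = 0.098540 * 3600 = 354.74 g/kWh


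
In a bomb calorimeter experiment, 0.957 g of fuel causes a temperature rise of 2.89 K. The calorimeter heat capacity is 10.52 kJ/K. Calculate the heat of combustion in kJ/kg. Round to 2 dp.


Hc = C_cal * delta_T / m_fuel
Q_released = 10.52 * 2.89 = 30.4028 kJ
m_fuel = 0.957 g = 0.957/1000 kg = 0.000957 kg
Hc = 30.4028 / 0.000957 = 31768.86 kJ/kg


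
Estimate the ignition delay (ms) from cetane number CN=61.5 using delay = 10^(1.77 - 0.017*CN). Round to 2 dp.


delay = 10^(1.77 - 0.017*CN)
Exponent = 1.77 - 0.017*61.5 = 0.7245
delay = 10^0.7245 = 5.30 ms


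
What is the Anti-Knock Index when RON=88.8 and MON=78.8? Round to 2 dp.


AKI = (RON + MON) / 2
AKI = (88.8 + 78.8) / 2
AKI = 167.6 / 2 = 83.80


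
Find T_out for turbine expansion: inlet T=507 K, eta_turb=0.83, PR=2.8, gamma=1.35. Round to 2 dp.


T_out = T_in * (1 - eta * (1 - PR^(-(gamma-1)/gamma)))
Exponent = -(1.35-1)/1.35 = -0.25925926
PR^exp = 2.8^(-0.25925926) = 0.76572026
Factor = 1 - 0.83*(1 - 0.76572026) = 0.80554782
T_out = 507 * 0.80554782 = 408.41 K


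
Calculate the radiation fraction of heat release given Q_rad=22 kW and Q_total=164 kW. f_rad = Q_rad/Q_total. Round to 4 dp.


f_rad = Q_rad / Q_total
f_rad = 22 / 164 = 0.1341


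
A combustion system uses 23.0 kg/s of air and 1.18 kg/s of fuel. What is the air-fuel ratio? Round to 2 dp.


AFR = m_air / m_fuel
AFR = 23.0 / 1.18 = 19.49


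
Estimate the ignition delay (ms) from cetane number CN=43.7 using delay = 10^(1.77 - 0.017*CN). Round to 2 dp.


delay = 10^(1.77 - 0.017*CN)
Exponent = 1.77 - 0.017*43.7 = 1.0271
delay = 10^1.0271 = 10.64 ms


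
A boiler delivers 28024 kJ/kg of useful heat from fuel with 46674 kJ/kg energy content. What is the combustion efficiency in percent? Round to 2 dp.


Efficiency = (Q_useful / Q_fuel) * 100
Efficiency = (28024 / 46674) * 100
Efficiency = 0.6004 * 100 = 60.04%


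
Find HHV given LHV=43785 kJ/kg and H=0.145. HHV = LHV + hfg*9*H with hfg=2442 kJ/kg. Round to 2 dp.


HHV = LHV + hfg * 9 * H
Water addition = 2442 * 9 * 0.145 = 3186.810 kJ/kg
HHV = 43785 + 3186.810 = 46971.81 kJ/kg


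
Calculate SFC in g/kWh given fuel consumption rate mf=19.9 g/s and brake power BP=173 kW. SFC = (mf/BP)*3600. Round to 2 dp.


SFC = (mf / BP) * 3600
Rate = 19.9 / 173 = 0.115029 g/(s*kW)
SFC = 0.115029 * 3600 = 414.10 g/kWh


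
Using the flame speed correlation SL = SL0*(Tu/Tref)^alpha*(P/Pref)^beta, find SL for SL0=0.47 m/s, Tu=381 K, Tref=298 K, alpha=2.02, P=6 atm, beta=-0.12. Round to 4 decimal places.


SL = SL0 * (Tu/Tref)^alpha * (P/Pref)^beta
T ratio = 381/298 = 1.27852349
(T ratio)^alpha = 1.27852349^2.02 = 1.642675
(P/Pref)^beta = 6^(-0.12) = 0.806532
SL = 0.47 * 1.642675 * 0.806532 = 0.6227 m/s


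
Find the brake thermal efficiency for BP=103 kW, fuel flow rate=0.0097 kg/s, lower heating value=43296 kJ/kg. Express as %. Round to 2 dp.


eta_BTE = (BP / (mf * LHV)) * 100
Denominator = 0.0097 * 43296 = 419.9712 kW
eta_BTE = (103 / 419.9712) * 100 = 24.53%


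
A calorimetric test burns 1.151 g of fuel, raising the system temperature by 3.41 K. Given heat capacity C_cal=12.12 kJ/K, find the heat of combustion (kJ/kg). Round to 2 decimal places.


Hc = C_cal * delta_T / m_fuel
Q_released = 12.12 * 3.41 = 41.3292 kJ
m_fuel = 1.151 g = 1.151/1000 kg = 0.001151 kg
Hc = 41.3292 / 0.001151 = 35907.21 kJ/kg


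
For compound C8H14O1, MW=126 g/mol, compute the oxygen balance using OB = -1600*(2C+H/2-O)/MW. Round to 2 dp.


OB = -1600 * (2C + H/2 - O) / MW
Inner = 2*8 + 14/2 - 1 = 22.00
OB = -1600 * 22.00 / 126 = -279.37%


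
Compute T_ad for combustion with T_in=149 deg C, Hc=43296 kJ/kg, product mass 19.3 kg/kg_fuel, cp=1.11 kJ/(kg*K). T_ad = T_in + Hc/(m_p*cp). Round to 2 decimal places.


T_ad = T_in + Hc / (m_p * cp)
Denominator = 19.3 * 1.11 = 21.4230
Temperature rise = 43296 / 21.4230 = 2021.01 K
T_ad = 149 + 2021.01 = 2170.01 deg C


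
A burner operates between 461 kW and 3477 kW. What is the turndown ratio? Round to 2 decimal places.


TDR = Q_max / Q_min
TDR = 3477 / 461 = 7.54


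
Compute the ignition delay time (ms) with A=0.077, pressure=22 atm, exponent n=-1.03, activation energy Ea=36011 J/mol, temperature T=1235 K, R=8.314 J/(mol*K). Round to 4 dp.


tau = A * P^n * exp(Ea/(R*T))
P^n = 22^(-1.03) = 0.04142902
Ea/(R*T) = 36011/(8.314*1235) = 3.507181
exp(Ea/(R*T)) = 33.354116
tau = 0.077 * 0.04142902 * 33.354116 = 0.1064 ms


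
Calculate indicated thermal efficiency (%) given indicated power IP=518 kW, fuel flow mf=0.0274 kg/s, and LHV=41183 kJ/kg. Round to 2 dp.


eta_ith = (IP / (mf * LHV)) * 100
Denominator = 0.0274 * 41183 = 1128.4142 kW
eta_ith = (518 / 1128.4142) * 100 = 45.91%


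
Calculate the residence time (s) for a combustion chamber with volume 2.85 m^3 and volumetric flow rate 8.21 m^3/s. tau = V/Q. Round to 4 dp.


tau = V / Q_flow
tau = 2.85 / 8.21 = 0.3471 s


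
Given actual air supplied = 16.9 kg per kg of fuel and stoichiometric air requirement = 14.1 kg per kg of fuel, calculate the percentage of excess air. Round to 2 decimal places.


Excess air = actual - stoichiometric = 16.9 - 14.1 = 2.80 kg/kg fuel
Excess air % = (excess / stoich) * 100 = (2.80 / 14.1) * 100 = 19.86%
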